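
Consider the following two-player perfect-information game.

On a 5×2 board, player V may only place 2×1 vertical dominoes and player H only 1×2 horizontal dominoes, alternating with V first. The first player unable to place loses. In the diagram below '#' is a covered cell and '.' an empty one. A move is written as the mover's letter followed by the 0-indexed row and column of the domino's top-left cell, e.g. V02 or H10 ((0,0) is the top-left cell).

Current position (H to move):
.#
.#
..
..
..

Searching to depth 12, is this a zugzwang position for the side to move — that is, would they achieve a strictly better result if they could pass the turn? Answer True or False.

zugzwang(.#/.#/../../.., H) = False

p1 H@[.#/.#/../../..]: H20[.#/.#/##/../..]-1 H30[.#/.#/../##/..]+1* H40[.#/.#/../../##]-1
p2 V@[.#/.#/../##/..]: V00[##/##/../##/..]-1* V10[.#/##/#./##/..]-1
p3 H@[##/##/../##/..]: H20[##/##/##/##/..]+1* H40[##/##/../##/##]+1
p4 V@[##/##/##/##/..] terminal -1; root [.#/.#/../../..] d12
suppose H passes — search the same position with V to move:
pass> p1 V@[.#/.#/../../..]: V00[##/##/../../..]-1 V10[.#/##/#./../..]-1 V20[.#/.#/#./#./..]+1* V21[.#/.#/.#/.#/..]+1 V30[.#/.#/../#./#.]+1 V31[.#/.#/../.#/.#]+1
pass> p2 H@[.#/.#/#./#./..]: H40[.#/.#/#./#./##]-1*
pass> p3 V@[.#/.#/#./#./##]: V00[##/##/#./#./##]+1* V21[.#/.#/##/##/##]+1
pass> p4 H@[##/##/#./#./##] terminal -1; root [.#/.#/../../..] d12
for H: play +1, pass -1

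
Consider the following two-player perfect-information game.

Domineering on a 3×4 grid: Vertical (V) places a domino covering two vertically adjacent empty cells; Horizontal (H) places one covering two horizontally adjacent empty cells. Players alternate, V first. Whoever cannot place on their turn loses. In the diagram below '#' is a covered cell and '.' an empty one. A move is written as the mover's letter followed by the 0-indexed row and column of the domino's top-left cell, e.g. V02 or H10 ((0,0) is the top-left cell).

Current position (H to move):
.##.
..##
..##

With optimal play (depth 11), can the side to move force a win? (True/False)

[.##./..##/..##] H move#1: H10:+1/.##./####/..##*, H20:-1/.##./..##/####
[.##./####/..##] end (terminal -1, V#2); searched .##./..##/..## to 11

H winning at [.##./..##/..##]: True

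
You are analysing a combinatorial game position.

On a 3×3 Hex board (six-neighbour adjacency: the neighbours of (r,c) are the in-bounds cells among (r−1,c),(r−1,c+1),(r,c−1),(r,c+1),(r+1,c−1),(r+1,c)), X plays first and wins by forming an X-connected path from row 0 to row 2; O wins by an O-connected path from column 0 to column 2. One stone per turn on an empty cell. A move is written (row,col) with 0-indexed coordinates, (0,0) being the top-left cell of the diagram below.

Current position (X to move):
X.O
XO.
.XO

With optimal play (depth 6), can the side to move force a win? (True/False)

ply 1, X at X.O/XO./.XO | (0,1)=-1→XXO/XO./.XO; (1,2)=-1→X.O/XOX/.XO; (2,0)=+1→X.O/XO./XXO*
ply 2: X.O/XO./XXO is terminal -1 (O); from X.O/XO./.XO depth 6

X winning at [X.O/XO./.XO]: True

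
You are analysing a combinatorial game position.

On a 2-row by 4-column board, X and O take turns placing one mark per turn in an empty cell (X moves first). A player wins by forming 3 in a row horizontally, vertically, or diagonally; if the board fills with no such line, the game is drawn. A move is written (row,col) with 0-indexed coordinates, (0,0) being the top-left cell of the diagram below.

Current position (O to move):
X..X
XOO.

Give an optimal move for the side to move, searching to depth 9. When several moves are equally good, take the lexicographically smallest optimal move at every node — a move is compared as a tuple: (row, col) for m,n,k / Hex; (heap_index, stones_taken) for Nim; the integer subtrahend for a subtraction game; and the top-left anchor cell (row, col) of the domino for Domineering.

[X..X/XOO.] O move#1: (0,1):+0/XO.X/XOO., (0,2):+0/X.OX/XOO., (1,3):+1/X..X/XOOO*
[X..X/XOOO] end (terminal -1, X#2); searched X..X/XOO. to 9

O's best at [X..X/XOO.]: (1,3)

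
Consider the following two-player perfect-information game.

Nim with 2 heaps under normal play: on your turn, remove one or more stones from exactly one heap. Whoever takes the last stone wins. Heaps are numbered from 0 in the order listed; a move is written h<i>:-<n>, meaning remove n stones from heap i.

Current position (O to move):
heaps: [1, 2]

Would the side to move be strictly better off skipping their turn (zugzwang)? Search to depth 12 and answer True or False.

zugzwang((1,2), O) = False

ply 1, O at (1,2) | h0:-1=-1→(0,2); h1:-1=+1→(1,1)*; h1:-2=-1→(1,0)
ply 2, X at (1,1) | h0:-1=-1→(0,1)*; h1:-1=-1→(1,0)
ply 3, O at (0,1) | h1:-1=+1→(0,0)*
ply 4: (0,0) is terminal -1 (X); from (1,2) depth 12
pass branch (X moves first from the same position):
  | ply 1, X at (1,2) | h0:-1=-1→(0,2); h1:-1=+1→(1,1)*; h1:-2=-1→(1,0)
  | ply 2, O at (1,1) | h0:-1=-1→(0,1)*; h1:-1=-1→(1,0)
  | ply 3, X at (0,1) | h1:-1=+1→(0,0)*
  | ply 4: (0,0) is terminal -1 (O); from (1,2) depth 12
O moving scores +1; O passing scores -1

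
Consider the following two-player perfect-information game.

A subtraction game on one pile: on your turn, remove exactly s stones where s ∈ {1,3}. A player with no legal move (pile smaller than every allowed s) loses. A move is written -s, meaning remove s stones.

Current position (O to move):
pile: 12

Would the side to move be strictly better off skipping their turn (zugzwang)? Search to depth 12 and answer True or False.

[12] O move#1: -1:-1/11*, -3:-1/9
[11] X move#2: -1:+1/10*, -3:+1/8
[10] O move#3: -1:-1/9*, -3:-1/7
[9] X move#4: -1:+1/8*, -3:+1/6
[8] O move#5: -1:-1/7*, -3:-1/5
[7] X move#6: -1:+1/6*, -3:+1/4
[6] O move#7: -1:-1/5*, -3:-1/3
[5] X move#8: -1:+1/4*, -3:+1/2
[4] O move#9: -1:-1/3*, -3:-1/1
[3] X move#10: -1:+1/2*, -3:+1/0
[2] O move#11: -1:-1/1*
[1] X move#12: -1:+1/0*
[0] end (terminal -1, O#13); searched 12 to 12
suppose O passes — search the same position with X to move:
pass> [12] X move#1: -1:-1/11*, -3:-1/9
pass> [11] O move#2: -1:+1/10*, -3:+1/8
pass> [10] X move#3: -1:-1/9*, -3:-1/7
pass> [9] O move#4: -1:+1/8*, -3:+1/6
pass> [8] X move#5: -1:-1/7*, -3:-1/5
pass> [7] O move#6: -1:+1/6*, -3:+1/4
pass> [6] X move#7: -1:-1/5*, -3:-1/3
pass> [5] O move#8: -1:+1/4*, -3:+1/2
pass> [4] X move#9: -1:-1/3*, -3:-1/1
pass> [3] O move#10: -1:+1/2*, -3:+1/0
pass> [2] X move#11: -1:-1/1*
pass> [1] O move#12: -1:+1/0*
pass> [0] end (terminal -1, X#13); searched 12 to 12
for O: play -1, pass +1

zugzwang(12, O) = True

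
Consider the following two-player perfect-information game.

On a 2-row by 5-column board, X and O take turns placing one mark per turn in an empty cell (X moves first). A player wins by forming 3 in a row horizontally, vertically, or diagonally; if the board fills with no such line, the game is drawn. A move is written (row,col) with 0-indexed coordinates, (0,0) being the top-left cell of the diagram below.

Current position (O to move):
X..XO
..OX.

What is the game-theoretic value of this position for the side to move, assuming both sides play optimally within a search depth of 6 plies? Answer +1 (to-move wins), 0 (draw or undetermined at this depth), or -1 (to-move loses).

ply 1, O at X..XO/..OX. | (0,1)=+0→XO.XO/..OX.*; (0,2)=+0→X.OXO/..OX.; (1,0)=+0→X..XO/O.OX.; (1,1)=+0→X..XO/.OOX.; (1,4)=+0→X..XO/..OXO
ply 2, X at XO.XO/..OX. | (0,2)=+0→XOXXO/..OX.*; (1,0)=+0→XO.XO/X.OX.; (1,1)=+0→XO.XO/.XOX.; (1,4)=+0→XO.XO/..OXX
ply 3, O at XOXXO/..OX. | (1,0)=+0→XOXXO/O.OX.*; (1,1)=+0→XOXXO/.OOX.; (1,4)=+0→XOXXO/..OXO
ply 4, X at XOXXO/O.OX. | (1,1)=+0→XOXXO/OXOX.*; (1,4)=-1→XOXXO/O.OXX
ply 5, O at XOXXO/OXOX. | (1,4)=+0→XOXXO/OXOXO*
ply 6: XOXXO/OXOXO is terminal +0 (X); from X..XO/..OX. depth 6

value(X..XO/..OX., O) = 0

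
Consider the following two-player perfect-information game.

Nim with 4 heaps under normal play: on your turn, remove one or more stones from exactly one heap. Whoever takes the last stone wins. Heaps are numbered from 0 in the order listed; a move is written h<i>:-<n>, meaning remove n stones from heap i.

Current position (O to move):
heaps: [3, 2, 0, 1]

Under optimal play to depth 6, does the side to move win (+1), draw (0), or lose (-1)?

ply 1, O at (3,2,0,1) | h0:-1=-1→(2,2,0,1)*; h0:-2=-1→(1,2,0,1); h0:-3=-1→(0,2,0,1); h1:-1=-1→(3,1,0,1); h1:-2=-1→(3,0,0,1); h3:-1=-1→(3,2,0,0)
ply 2, X at (2,2,0,1) | h0:-1=-1→(1,2,0,1); h0:-2=-1→(0,2,0,1); h1:-1=-1→(2,1,0,1); h1:-2=-1→(2,0,0,1); h3:-1=+1→(2,2,0,0)*
ply 3, O at (2,2,0,0) | h0:-1=-1→(1,2,0,0)*; h0:-2=-1→(0,2,0,0); h1:-1=-1→(2,1,0,0); h1:-2=-1→(2,0,0,0)
ply 4, X at (1,2,0,0) | h0:-1=-1→(0,2,0,0); h1:-1=+1→(1,1,0,0)*; h1:-2=-1→(1,0,0,0)
ply 5, O at (1,1,0,0) | h0:-1=-1→(0,1,0,0)*; h1:-1=-1→(1,0,0,0)
ply 6, X at (0,1,0,0) | h1:-1=+1→(0,0,0,0)*
ply 7: (0,0,0,0) is terminal -1 (O); from (3,2,0,1) depth 6

value((3,2,0,1), O) = -1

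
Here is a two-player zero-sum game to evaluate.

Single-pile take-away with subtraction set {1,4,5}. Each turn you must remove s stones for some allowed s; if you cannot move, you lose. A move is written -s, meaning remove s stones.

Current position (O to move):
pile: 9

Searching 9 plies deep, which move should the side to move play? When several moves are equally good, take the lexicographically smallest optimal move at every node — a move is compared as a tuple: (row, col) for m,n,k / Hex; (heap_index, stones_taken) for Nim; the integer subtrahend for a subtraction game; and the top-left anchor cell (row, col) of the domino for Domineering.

O's best at [9]: -1

[9] O move#1: -1:+1/8*, -4:-1/5, -5:-1/4
[8] X move#2: -1:-1/7*, -4:-1/4, -5:-1/3
[7] O move#3: -1:-1/6, -4:-1/3, -5:+1/2*
[2] X move#4: -1:-1/1*
[1] O move#5: -1:+1/0*
[0] end (terminal -1, X#6); searched 9 to 9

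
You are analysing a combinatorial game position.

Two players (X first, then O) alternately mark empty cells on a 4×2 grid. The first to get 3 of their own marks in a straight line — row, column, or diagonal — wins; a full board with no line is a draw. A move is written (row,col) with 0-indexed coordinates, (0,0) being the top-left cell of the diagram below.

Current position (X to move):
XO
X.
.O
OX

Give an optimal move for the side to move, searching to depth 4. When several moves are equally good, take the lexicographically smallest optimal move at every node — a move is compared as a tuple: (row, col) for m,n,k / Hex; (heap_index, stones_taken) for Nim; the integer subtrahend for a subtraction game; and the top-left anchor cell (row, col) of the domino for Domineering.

p1 X@[XO/X./.O/OX]: (1,1)[XO/XX/.O/OX]+0 (2,0)[XO/X./XO/OX]+1*
p2 O@[XO/X./XO/OX] terminal -1; root [XO/X./.O/OX] d4

X's best at [XO/X./.O/OX]: (2,0)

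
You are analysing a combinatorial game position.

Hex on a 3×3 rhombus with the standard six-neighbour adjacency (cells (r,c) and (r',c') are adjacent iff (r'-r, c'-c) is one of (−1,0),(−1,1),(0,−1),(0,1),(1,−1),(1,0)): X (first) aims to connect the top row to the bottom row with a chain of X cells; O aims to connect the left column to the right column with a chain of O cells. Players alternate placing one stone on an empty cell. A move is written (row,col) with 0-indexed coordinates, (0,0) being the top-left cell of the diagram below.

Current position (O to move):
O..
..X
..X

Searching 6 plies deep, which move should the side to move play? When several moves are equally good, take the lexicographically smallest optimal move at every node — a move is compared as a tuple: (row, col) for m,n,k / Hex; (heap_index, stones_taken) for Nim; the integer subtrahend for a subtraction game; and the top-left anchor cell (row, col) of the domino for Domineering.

p1 O@[O../..X/..X]: (0,1)[OO./..X/..X]-1 (0,2)[O.O/..X/..X]+1* (1,0)[O../O.X/..X]-1 (1,1)[O../.OX/..X]-1 (2,0)[O../..X/O.X]-1 (2,1)[O../..X/.OX]-1
p2 X@[O.O/..X/..X]: (0,1)[OXO/..X/..X]-1* (1,0)[O.O/X.X/..X]-1 (1,1)[O.O/.XX/..X]-1 (2,0)[O.O/..X/X.X]-1 (2,1)[O.O/..X/.XX]-1
p3 O@[OXO/..X/..X]: (1,0)[OXO/O.X/..X]-1 (1,1)[OXO/.OX/..X]+1* (2,0)[OXO/..X/O.X]-1 (2,1)[OXO/..X/.OX]-1
p4 X@[OXO/.OX/..X]: (1,0)[OXO/XOX/..X]-1* (2,0)[OXO/.OX/X.X]-1 (2,1)[OXO/.OX/.XX]-1
p5 O@[OXO/XOX/..X]: (2,0)[OXO/XOX/O.X]+1* (2,1)[OXO/XOX/.OX]-1
p6 X@[OXO/XOX/O.X] terminal -1; root [O../..X/..X] d6

O's best at [O../..X/..X]: (0,2)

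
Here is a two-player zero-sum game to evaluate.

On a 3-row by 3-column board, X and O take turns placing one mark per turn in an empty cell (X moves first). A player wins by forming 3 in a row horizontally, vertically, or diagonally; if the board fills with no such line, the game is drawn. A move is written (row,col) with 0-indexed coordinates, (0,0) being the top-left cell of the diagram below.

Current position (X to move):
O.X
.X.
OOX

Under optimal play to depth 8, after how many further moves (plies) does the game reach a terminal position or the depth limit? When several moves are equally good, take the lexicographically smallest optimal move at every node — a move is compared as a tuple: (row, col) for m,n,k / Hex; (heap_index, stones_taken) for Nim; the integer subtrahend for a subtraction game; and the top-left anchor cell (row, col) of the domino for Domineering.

PV length from [O.X/.X./OOX]: 1 ply

p1 X@[O.X/.X./OOX]: (0,1)[OXX/.X./OOX]-1 (1,0)[O.X/XX./OOX]+0 (1,2)[O.X/.XX/OOX]+1*
p2 O@[O.X/.XX/OOX] terminal -1; root [O.X/.X./OOX] d8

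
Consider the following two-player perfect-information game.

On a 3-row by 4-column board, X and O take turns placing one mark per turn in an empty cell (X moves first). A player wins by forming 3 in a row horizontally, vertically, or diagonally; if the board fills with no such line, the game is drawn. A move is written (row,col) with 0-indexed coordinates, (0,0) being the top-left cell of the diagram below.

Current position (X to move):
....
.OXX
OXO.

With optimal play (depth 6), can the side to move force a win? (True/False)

p1 X@[..../.OXX/OXO.]: (0,0)[X.../.OXX/OXO.]-1 (0,1)[.X../.OXX/OXO.]-1 (0,2)[..X./.OXX/OXO.]-1 (0,3)[...X/.OXX/OXO.]+1* (1,0)[..../XOXX/OXO.]-1 (2,3)[..../.OXX/OXOX]-1
p2 O@[...X/.OXX/OXO.] terminal -1; root [..../.OXX/OXO.] d6

X winning at [..../.OXX/OXO.]: True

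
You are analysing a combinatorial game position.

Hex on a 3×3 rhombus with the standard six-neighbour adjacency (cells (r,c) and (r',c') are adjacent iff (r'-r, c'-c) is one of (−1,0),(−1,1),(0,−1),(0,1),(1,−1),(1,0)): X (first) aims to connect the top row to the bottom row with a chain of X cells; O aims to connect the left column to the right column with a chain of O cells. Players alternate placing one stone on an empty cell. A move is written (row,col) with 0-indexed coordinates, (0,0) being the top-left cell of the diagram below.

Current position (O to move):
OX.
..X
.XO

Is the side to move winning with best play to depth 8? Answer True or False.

O winning at [OX./..X/.XO]: False

p1 O@[OX./..X/.XO]: (0,2)[OXO/..X/.XO]-1* (1,0)[OX./O.X/.XO]-1 (1,1)[OX./.OX/.XO]-1 (2,0)[OX./..X/OXO]-1
p2 X@[OXO/..X/.XO]: (1,0)[OXO/X.X/.XO]+1* (1,1)[OXO/.XX/.XO]+1 (2,0)[OXO/..X/XXO]+1
p3 O@[OXO/X.X/.XO]: (1,1)[OXO/XOX/.XO]-1* (2,0)[OXO/X.X/OXO]-1
p4 X@[OXO/XOX/.XO]: (2,0)[OXO/XOX/XXO]+1*
p5 O@[OXO/XOX/XXO] terminal -1; root [OX./..X/.XO] d8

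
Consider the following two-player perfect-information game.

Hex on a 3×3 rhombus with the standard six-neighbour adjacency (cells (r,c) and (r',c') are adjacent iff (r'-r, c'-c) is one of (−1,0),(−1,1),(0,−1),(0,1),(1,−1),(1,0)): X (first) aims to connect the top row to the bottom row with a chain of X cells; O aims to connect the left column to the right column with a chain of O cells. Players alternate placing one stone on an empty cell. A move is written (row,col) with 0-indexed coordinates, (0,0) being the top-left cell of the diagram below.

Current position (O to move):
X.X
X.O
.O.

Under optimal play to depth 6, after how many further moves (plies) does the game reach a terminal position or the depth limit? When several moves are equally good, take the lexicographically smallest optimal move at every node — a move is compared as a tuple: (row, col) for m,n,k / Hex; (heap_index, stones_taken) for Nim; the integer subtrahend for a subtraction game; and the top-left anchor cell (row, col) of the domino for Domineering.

PV length from [X.X/X.O/.O.]: 1 ply

[X.X/X.O/.O.] O move#1: (0,1):-1/XOX/X.O/.O., (1,1):-1/X.X/XOO/.O., (2,0):+1/X.X/X.O/OO.*, (2,2):-1/X.X/X.O/.OO
[X.X/X.O/OO.] end (terminal -1, X#2); searched X.X/X.O/.O. to 6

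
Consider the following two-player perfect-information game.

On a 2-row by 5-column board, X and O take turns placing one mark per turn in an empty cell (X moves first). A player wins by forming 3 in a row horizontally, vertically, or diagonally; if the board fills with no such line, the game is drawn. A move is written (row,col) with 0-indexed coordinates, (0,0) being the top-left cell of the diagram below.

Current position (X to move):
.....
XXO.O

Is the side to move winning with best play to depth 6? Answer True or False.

X winning at [...../XXO.O]: False

p1 X@[...../XXO.O]: (0,0)[X..../XXO.O]-1 (0,1)[.X.../XXO.O]-1 (0,2)[..X../XXO.O]-1 (0,3)[...X./XXO.O]-1 (0,4)[....X/XXO.O]-1 (1,3)[...../XXOXO]+0*
p2 O@[...../XXOXO]: (0,0)[O..../XXOXO]+0* (0,1)[.O.../XXOXO]+0 (0,2)[..O../XXOXO]+0 (0,3)[...O./XXOXO]+0 (0,4)[....O/XXOXO]+0
p3 X@[O..../XXOXO]: (0,1)[OX.../XXOXO]+0* (0,2)[O.X../XXOXO]+0 (0,3)[O..X./XXOXO]+0 (0,4)[O...X/XXOXO]+0
p4 O@[OX.../XXOXO]: (0,2)[OXO../XXOXO]+0* (0,3)[OX.O./XXOXO]+0 (0,4)[OX..O/XXOXO]+0
p5 X@[OXO../XXOXO]: (0,3)[OXOX./XXOXO]+0* (0,4)[OXO.X/XXOXO]+0
p6 O@[OXOX./XXOXO]: (0,4)[OXOXO/XXOXO]+0*
p7 X@[OXOXO/XXOXO] terminal +0; root [...../XXO.O] d6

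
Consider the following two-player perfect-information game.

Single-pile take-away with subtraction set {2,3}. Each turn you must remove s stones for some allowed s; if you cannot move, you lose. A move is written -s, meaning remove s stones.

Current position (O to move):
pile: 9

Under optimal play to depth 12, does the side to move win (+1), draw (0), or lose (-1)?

value(9, O) = +1

ply 1, O at 9 | -2=-1→7; -3=+1→6*
ply 2, X at 6 | -2=-1→4*; -3=-1→3
ply 3, O at 4 | -2=-1→2; -3=+1→1*
ply 4: 1 is terminal -1 (X); from 9 depth 12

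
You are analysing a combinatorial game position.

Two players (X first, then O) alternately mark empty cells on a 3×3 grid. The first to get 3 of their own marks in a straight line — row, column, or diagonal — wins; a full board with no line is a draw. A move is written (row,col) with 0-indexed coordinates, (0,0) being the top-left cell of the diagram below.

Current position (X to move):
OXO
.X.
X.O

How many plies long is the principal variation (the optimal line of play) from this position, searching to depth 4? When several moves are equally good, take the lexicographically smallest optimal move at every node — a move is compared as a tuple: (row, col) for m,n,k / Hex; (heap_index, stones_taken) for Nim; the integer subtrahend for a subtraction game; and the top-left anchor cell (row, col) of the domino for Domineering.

ply 1, X at OXO/.X./X.O | (1,0)=-1→OXO/XX./X.O; (1,2)=+1→OXO/.XX/X.O*; (2,1)=+1→OXO/.X./XXO
ply 2, O at OXO/.XX/X.O | (1,0)=-1→OXO/OXX/X.O*; (2,1)=-1→OXO/.XX/XOO
ply 3, X at OXO/OXX/X.O | (2,1)=+1→OXO/OXX/XXO*
ply 4: OXO/OXX/XXO is terminal -1 (O); from OXO/.X./X.O depth 4

PV length from [OXO/.X./X.O]: 3 plies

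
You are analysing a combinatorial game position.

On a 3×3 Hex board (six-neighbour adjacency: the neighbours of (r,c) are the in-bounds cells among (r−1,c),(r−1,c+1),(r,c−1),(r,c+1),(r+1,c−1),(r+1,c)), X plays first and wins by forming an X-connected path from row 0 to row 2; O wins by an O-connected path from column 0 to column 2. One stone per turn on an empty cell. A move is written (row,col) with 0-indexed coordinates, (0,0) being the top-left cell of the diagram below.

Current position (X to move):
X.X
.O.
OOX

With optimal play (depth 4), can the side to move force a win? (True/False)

X winning at [X.X/.O./OOX]: True

[X.X/.O./OOX] X move#1: (0,1):-1/XXX/.O./OOX, (1,0):-1/X.X/XO./OOX, (1,2):+1/X.X/.OX/OOX*
[X.X/.OX/OOX] end (terminal -1, O#2); searched X.X/.O./OOX to 4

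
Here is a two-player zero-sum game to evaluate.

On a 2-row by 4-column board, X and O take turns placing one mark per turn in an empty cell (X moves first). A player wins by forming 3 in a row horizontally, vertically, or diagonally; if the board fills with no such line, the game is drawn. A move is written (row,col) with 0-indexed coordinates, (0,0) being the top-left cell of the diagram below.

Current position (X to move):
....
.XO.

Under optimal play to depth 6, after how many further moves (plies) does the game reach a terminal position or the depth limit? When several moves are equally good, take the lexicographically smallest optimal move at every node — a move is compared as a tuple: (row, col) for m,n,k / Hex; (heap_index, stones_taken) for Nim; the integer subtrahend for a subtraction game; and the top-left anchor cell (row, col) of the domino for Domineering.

PV length from [..../.XO.]: 6 plies

ply 1, X at ..../.XO. | (0,0)=+0→X.../.XO.*; (0,1)=+0→.X../.XO.; (0,2)=+0→..X./.XO.; (0,3)=+0→...X/.XO.; (1,0)=+0→..../XXO.; (1,3)=+0→..../.XOX
ply 2, O at X.../.XO. | (0,1)=+0→XO../.XO.*; (0,2)=+0→X.O./.XO.; (0,3)=+0→X..O/.XO.; (1,0)=+0→X.../OXO.; (1,3)=+0→X.../.XOO
ply 3, X at XO../.XO. | (0,2)=+0→XOX./.XO.*; (0,3)=+0→XO.X/.XO.; (1,0)=+0→XO../XXO.; (1,3)=+0→XO../.XOX
ply 4, O at XOX./.XO. | (0,3)=+0→XOXO/.XO.*; (1,0)=+0→XOX./OXO.; (1,3)=+0→XOX./.XOO
ply 5, X at XOXO/.XO. | (1,0)=+0→XOXO/XXO.*; (1,3)=+0→XOXO/.XOX
ply 6, O at XOXO/XXO. | (1,3)=+0→XOXO/XXOO*
ply 7: XOXO/XXOO is terminal +0 (X); from ..../.XO. depth 6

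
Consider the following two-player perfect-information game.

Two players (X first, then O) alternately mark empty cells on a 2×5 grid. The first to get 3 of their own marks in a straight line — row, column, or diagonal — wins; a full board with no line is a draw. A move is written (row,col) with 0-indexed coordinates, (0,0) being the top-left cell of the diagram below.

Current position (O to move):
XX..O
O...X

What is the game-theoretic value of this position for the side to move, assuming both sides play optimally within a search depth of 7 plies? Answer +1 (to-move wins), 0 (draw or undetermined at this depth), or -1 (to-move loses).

p1 O@[XX..O/O...X]: (0,2)[XXO.O/O...X]+0* (0,3)[XX.OO/O...X]-1 (1,1)[XX..O/OO..X]-1 (1,2)[XX..O/O.O.X]-1 (1,3)[XX..O/O..OX]-1
p2 X@[XXO.O/O...X]: (0,3)[XXOXO/O...X]+0* (1,1)[XXO.O/OX..X]-1 (1,2)[XXO.O/O.X.X]-1 (1,3)[XXO.O/O..XX]-1
p3 O@[XXOXO/O...X]: (1,1)[XXOXO/OO..X]+0* (1,2)[XXOXO/O.O.X]+0 (1,3)[XXOXO/O..OX]+0
p4 X@[XXOXO/OO..X]: (1,2)[XXOXO/OOX.X]+0* (1,3)[XXOXO/OO.XX]-1
p5 O@[XXOXO/OOX.X]: (1,3)[XXOXO/OOXOX]+0*
p6 X@[XXOXO/OOXOX] terminal +0; root [XX..O/O...X] d7

value(XX..O/O...X, O) = 0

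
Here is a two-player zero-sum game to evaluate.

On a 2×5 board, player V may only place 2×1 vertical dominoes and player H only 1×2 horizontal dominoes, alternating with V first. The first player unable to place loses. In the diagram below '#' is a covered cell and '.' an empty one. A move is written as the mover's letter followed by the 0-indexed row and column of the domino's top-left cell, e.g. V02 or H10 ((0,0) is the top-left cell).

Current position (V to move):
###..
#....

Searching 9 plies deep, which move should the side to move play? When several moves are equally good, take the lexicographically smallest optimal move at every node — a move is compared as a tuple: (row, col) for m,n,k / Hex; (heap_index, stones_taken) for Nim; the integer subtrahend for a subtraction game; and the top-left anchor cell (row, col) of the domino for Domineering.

[###../#....] V move#1: V03:+1/####./#..#.*, V04:-1/###.#/#...#
[####./#..#.] H move#2: H11:-1/####./####.*
[####./####.] V move#3: V04:+1/#####/#####*
[#####/#####] end (terminal -1, H#4); searched ###../#.... to 9

V's best at [###../#....]: V03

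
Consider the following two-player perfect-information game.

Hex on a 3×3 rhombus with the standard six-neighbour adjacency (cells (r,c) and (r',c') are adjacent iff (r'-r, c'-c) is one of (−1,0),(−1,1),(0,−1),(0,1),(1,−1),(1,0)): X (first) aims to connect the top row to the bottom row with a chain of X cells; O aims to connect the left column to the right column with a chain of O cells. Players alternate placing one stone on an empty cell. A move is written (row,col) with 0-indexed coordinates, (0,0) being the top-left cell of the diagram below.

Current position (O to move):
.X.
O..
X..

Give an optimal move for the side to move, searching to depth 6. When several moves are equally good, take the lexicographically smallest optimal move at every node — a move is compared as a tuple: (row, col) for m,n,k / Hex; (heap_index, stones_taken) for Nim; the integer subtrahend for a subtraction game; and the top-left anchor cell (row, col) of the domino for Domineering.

p1 O@[.X./O../X..]: (0,0)[OX./O../X..]-1 (0,2)[.XO/O../X..]-1 (1,1)[.X./OO./X..]+1* (1,2)[.X./O.O/X..]-1 (2,1)[.X./O../XO.]-1 (2,2)[.X./O../X.O]-1
p2 X@[.X./OO./X..]: (0,0)[XX./OO./X..]-1* (0,2)[.XX/OO./X..]-1 (1,2)[.X./OOX/X..]-1 (2,1)[.X./OO./XX.]-1 (2,2)[.X./OO./X.X]-1
p3 O@[XX./OO./X..]: (0,2)[XXO/OO./X..]+1* (1,2)[XX./OOO/X..]+1 (2,1)[XX./OO./XO.]+1 (2,2)[XX./OO./X.O]+1
p4 X@[XXO/OO./X..] terminal -1; root [.X./O../X..] d6

O's best at [.X./O../X..]: (1,1)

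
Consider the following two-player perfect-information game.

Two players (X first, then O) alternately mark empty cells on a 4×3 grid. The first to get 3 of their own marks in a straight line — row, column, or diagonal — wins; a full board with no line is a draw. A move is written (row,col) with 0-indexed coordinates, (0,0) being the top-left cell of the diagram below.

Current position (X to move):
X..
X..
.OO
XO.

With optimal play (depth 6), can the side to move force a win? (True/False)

X winning at [X../X../.OO/XO.]: True

ply 1, X at X../X../.OO/XO. | (0,1)=-1→XX./X../.OO/XO.; (0,2)=-1→X.X/X../.OO/XO.; (1,1)=-1→X../XX./.OO/XO.; (1,2)=-1→X../X.X/.OO/XO.; (2,0)=+1→X../X../XOO/XO.*; (3,2)=-1→X../X../.OO/XOX
ply 2: X../X../XOO/XO. is terminal -1 (O); from X../X../.OO/XO. depth 6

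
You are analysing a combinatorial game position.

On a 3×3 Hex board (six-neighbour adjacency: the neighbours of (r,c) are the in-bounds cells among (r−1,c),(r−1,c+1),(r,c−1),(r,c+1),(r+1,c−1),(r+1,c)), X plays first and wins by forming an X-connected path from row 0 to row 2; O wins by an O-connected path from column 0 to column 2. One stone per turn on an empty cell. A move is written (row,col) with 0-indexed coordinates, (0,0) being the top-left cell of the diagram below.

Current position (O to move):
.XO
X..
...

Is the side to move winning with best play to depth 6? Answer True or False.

O winning at [.XO/X../...]: True

ply 1, O at .XO/X../... | (0,0)=-1→OXO/X../...; (1,1)=-1→.XO/XO./...; (1,2)=-1→.XO/X.O/...; (2,0)=+1→.XO/X../O..*; (2,1)=-1→.XO/X../.O.; (2,2)=-1→.XO/X../..O
ply 2, X at .XO/X../O.. | (0,0)=-1→XXO/X../O..*; (1,1)=-1→.XO/XX./O..; (1,2)=-1→.XO/X.X/O..; (2,1)=-1→.XO/X../OX.; (2,2)=-1→.XO/X../O.X
ply 3, O at XXO/X../O.. | (1,1)=+1→XXO/XO./O..*; (1,2)=+1→XXO/X.O/O..; (2,1)=+1→XXO/X../OO.; (2,2)=+1→XXO/X../O.O
ply 4: XXO/XO./O.. is terminal -1 (X); from .XO/X../... depth 6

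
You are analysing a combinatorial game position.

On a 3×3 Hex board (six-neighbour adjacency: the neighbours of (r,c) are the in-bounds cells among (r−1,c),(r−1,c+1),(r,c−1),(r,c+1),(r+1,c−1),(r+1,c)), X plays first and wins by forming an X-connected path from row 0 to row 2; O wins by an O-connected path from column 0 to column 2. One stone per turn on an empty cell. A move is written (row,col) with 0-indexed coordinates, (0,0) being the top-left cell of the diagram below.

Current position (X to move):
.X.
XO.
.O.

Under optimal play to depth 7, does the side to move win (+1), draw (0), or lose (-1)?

value(.X./XO./.O., X) = +1

p1 X@[.X./XO./.O.]: (0,0)[XX./XO./.O.]-1 (0,2)[.XX/XO./.O.]-1 (1,2)[.X./XOX/.O.]-1 (2,0)[.X./XO./XO.]+1* (2,2)[.X./XO./.OX]-1
p2 O@[.X./XO./XO.] terminal -1; root [.X./XO./.O.] d7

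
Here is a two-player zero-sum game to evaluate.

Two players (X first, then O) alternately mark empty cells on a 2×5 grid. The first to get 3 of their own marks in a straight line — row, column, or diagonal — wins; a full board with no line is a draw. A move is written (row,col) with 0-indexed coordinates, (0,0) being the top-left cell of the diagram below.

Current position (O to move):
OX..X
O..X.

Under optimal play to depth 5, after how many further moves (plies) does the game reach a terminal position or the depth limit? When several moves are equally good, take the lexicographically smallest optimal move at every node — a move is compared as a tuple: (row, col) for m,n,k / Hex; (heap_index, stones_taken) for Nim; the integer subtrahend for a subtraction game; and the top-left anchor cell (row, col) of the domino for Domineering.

PV length from [OX..X/O..X.]: 5 plies

p1 O@[OX..X/O..X.]: (0,2)[OXO.X/O..X.]-1 (0,3)[OX.OX/O..X.]-1 (1,1)[OX..X/OO.X.]+0* (1,2)[OX..X/O.OX.]+0 (1,4)[OX..X/O..XO]+0
p2 X@[OX..X/OO.X.]: (0,2)[OXX.X/OO.X.]-1 (0,3)[OX.XX/OO.X.]-1 (1,2)[OX..X/OOXX.]+0* (1,4)[OX..X/OO.XX]-1
p3 O@[OX..X/OOXX.]: (0,2)[OXO.X/OOXX.]-1 (0,3)[OX.OX/OOXX.]-1 (1,4)[OX..X/OOXXO]+0*
p4 X@[OX..X/OOXXO]: (0,2)[OXX.X/OOXXO]+0* (0,3)[OX.XX/OOXXO]+0
p5 O@[OXX.X/OOXXO]: (0,3)[OXXOX/OOXXO]+0*
p6 X@[OXXOX/OOXXO] terminal +0; root [OX..X/O..X.] d5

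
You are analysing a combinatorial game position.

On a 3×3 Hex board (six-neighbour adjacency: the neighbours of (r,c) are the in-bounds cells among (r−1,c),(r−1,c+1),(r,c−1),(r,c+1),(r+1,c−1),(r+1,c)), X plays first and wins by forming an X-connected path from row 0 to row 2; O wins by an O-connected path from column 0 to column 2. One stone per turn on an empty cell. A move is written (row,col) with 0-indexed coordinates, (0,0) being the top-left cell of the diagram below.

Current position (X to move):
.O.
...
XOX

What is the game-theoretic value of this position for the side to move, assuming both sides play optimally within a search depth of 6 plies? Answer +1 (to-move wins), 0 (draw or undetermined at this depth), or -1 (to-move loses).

value(.O./.../XOX, X) = +1

[.O./.../XOX] X move#1: (0,0):+1/XO./.../XOX*, (0,2):+1/.OX/.../XOX, (1,0):+1/.O./X../XOX, (1,1):-1/.O./.X./XOX, (1,2):-1/.O./..X/XOX
[XO./.../XOX] O move#2: (0,2):-1/XOO/.../XOX*, (1,0):-1/XO./O../XOX, (1,1):-1/XO./.O./XOX, (1,2):-1/XO./..O/XOX
[XOO/.../XOX] X move#3: (1,0):+1/XOO/X../XOX*, (1,1):-1/XOO/.X./XOX, (1,2):-1/XOO/..X/XOX
[XOO/X../XOX] end (terminal -1, O#4); searched .O./.../XOX to 6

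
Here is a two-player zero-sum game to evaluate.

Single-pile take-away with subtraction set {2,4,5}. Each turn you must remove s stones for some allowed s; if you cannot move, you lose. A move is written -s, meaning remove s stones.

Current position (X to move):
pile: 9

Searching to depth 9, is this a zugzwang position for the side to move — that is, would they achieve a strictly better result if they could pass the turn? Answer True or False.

[9] X move#1: -2:+1/7*, -4:-1/5, -5:-1/4
[7] O move#2: -2:-1/5*, -4:-1/3, -5:-1/2
[5] X move#3: -2:-1/3, -4:+1/1*, -5:+1/0
[1] end (terminal -1, O#4); searched 9 to 9
if X skipped the turn, O would face:
~ [9] O move#1: -2:+1/7*, -4:-1/5, -5:-1/4
~ [7] X move#2: -2:-1/5*, -4:-1/3, -5:-1/2
~ [5] O move#3: -2:-1/3, -4:+1/1*, -5:+1/0
~ [1] end (terminal -1, X#4); searched 9 to 9
compare (X): move=+1 vs pass=-1

zugzwang(9, X) = False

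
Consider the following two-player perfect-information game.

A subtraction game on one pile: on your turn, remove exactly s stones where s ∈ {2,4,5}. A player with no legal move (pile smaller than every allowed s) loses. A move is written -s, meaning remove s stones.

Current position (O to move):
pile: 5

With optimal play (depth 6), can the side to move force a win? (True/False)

O winning at [5]: True

[5] O move#1: -2:-1/3, -4:+1/1*, -5:+1/0
[1] end (terminal -1, X#2); searched 5 to 6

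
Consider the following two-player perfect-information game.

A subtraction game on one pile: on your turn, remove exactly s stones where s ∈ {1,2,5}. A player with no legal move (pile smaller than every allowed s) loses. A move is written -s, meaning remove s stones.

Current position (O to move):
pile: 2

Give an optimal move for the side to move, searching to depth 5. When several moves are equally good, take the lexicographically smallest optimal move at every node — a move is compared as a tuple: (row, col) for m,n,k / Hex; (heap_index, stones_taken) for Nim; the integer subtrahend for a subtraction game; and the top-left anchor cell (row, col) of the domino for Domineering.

p1 O@[2]: -1[1]-1 -2[0]+1*
p2 X@[0] terminal -1; root [2] d5

O's best at [2]: -2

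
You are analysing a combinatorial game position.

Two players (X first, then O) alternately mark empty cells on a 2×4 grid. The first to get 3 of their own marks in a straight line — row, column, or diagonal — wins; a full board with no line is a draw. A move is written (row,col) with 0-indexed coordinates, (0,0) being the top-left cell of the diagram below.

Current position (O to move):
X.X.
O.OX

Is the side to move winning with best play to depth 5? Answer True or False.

O winning at [X.X./O.OX]: True

p1 O@[X.X./O.OX]: (0,1)[XOX./O.OX]+0 (0,3)[X.XO/O.OX]-1 (1,1)[X.X./OOOX]+1*
p2 X@[X.X./OOOX] terminal -1; root [X.X./O.OX] d5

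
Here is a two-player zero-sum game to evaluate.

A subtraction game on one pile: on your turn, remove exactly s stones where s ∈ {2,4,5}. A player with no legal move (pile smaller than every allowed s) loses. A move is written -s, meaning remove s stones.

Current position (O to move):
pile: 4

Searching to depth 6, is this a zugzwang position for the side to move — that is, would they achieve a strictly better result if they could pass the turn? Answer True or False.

p1 O@[4]: -2[2]-1 -4[0]+1*
p2 X@[0] terminal -1; root [4] d6
pass branch (X moves first from the same position):
  | p1 X@[4]: -2[2]-1 -4[0]+1*
  | p2 O@[0] terminal -1; root [4] d6
O moving scores +1; O passing scores -1

zugzwang(4, O) = False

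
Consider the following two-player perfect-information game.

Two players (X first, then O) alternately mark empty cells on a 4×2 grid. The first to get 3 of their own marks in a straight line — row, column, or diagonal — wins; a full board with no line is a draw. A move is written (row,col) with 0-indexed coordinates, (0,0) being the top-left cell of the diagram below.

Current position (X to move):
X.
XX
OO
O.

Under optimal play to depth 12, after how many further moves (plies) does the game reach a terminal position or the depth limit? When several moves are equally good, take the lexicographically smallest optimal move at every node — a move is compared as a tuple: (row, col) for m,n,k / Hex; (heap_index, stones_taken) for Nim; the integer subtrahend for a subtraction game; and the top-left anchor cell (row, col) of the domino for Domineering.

ply 1, X at X./XX/OO/O. | (0,1)=+0→XX/XX/OO/O.*; (3,1)=+0→X./XX/OO/OX
ply 2, O at XX/XX/OO/O. | (3,1)=+0→XX/XX/OO/OO*
ply 3: XX/XX/OO/OO is terminal +0 (X); from X./XX/OO/O. depth 12

PV length from [X./XX/OO/O.]: 2 plies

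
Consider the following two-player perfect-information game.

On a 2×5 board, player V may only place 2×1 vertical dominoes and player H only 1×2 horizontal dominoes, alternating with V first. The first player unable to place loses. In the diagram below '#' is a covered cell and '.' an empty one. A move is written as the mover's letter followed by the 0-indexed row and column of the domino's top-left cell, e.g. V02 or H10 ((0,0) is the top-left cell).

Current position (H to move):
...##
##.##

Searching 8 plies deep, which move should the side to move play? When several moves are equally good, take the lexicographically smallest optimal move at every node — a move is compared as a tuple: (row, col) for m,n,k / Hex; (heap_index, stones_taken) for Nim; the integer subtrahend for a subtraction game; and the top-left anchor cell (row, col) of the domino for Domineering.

ply 1, H at ...##/##.## | H00=-1→##.##/##.##; H01=+1→.####/##.##*
ply 2: .####/##.## is terminal -1 (V); from ...##/##.## depth 8

H's best at [...##/##.##]: H01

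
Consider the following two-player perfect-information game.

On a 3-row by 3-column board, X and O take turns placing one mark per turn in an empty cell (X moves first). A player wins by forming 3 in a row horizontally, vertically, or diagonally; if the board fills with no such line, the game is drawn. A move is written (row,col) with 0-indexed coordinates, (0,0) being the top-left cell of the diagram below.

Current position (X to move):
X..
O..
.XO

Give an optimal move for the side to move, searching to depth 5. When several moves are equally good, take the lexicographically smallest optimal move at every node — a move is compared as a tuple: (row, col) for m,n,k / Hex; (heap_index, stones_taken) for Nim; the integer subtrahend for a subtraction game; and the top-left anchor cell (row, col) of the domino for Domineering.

ply 1, X at X../O../.XO | (0,1)=+1→XX./O../.XO*; (0,2)=+0→X.X/O../.XO; (1,1)=+0→X../OX./.XO; (1,2)=+0→X../O.X/.XO; (2,0)=-1→X../O../XXO
ply 2, O at XX./O../.XO | (0,2)=-1→XXO/O../.XO*; (1,1)=-1→XX./OO./.XO; (1,2)=-1→XX./O.O/.XO; (2,0)=-1→XX./O../OXO
ply 3, X at XXO/O../.XO | (1,1)=+1→XXO/OX./.XO*; (1,2)=+0→XXO/O.X/.XO; (2,0)=-1→XXO/O../XXO
ply 4: XXO/OX./.XO is terminal -1 (O); from X../O../.XO depth 5

X's best at [X../O../.XO]: (0,1)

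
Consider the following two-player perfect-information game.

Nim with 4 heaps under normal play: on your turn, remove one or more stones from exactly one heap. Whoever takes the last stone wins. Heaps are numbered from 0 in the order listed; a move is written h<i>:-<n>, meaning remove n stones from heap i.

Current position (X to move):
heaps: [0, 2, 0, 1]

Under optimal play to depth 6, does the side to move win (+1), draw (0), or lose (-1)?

[(0,2,0,1)] X move#1: h1:-1:+1/(0,1,0,1)*, h1:-2:-1/(0,0,0,1), h3:-1:-1/(0,2,0,0)
[(0,1,0,1)] O move#2: h1:-1:-1/(0,0,0,1)*, h3:-1:-1/(0,1,0,0)
[(0,0,0,1)] X move#3: h3:-1:+1/(0,0,0,0)*
[(0,0,0,0)] end (terminal -1, O#4); searched (0,2,0,1) to 6

value((0,2,0,1), X) = +1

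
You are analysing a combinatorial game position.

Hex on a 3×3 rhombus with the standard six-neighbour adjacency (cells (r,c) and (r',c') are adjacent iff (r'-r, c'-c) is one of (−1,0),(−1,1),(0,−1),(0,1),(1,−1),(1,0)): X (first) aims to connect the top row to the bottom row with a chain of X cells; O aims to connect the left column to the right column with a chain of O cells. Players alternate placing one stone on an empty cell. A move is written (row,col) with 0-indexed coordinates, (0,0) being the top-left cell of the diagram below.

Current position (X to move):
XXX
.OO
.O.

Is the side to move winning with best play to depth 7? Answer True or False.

[XXX/.OO/.O.] X move#1: (1,0):-1/XXX/XOO/.O.*, (2,0):-1/XXX/.OO/XO., (2,2):-1/XXX/.OO/.OX
[XXX/XOO/.O.] O move#2: (2,0):+1/XXX/XOO/OO.*, (2,2):-1/XXX/XOO/.OO
[XXX/XOO/OO.] end (terminal -1, X#3); searched XXX/.OO/.O. to 7

X winning at [XXX/.OO/.O.]: False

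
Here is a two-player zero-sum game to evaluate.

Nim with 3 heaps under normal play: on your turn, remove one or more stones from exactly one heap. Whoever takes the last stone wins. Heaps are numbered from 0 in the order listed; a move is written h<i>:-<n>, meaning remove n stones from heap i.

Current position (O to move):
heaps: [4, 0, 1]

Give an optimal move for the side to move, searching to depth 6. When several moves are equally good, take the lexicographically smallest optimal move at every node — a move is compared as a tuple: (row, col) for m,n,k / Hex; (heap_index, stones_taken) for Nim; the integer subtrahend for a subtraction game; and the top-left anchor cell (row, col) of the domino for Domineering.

ply 1, O at (4,0,1) | h0:-1=-1→(3,0,1); h0:-2=-1→(2,0,1); h0:-3=+1→(1,0,1)*; h0:-4=-1→(0,0,1); h2:-1=-1→(4,0,0)
ply 2, X at (1,0,1) | h0:-1=-1→(0,0,1)*; h2:-1=-1→(1,0,0)
ply 3, O at (0,0,1) | h2:-1=+1→(0,0,0)*
ply 4: (0,0,0) is terminal -1 (X); from (4,0,1) depth 6

O's best at [(4,0,1)]: h0:-3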